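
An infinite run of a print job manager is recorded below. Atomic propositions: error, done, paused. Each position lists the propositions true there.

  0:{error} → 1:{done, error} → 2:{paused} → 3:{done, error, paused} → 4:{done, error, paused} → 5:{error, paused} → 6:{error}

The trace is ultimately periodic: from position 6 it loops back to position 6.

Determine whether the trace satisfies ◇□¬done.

Satisfied

□¬done holds at position 5, which is reachable from 0, so ◇□¬done holds.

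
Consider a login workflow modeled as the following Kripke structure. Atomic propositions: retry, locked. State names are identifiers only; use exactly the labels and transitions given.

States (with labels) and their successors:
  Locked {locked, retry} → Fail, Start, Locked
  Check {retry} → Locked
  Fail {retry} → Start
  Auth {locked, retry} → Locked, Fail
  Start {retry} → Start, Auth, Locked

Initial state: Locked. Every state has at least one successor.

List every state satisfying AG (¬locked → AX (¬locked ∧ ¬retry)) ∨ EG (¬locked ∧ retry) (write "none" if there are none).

{Fail, Start}

States satisfying ¬locked → AX (¬locked ∧ ¬retry): {Locked, Auth}.
States satisfying AG (¬locked → AX (¬locked ∧ ¬retry)): ∅.
States satisfying ¬locked ∧ retry: {Check, Fail, Start}.
States satisfying EG (¬locked ∧ retry): {Fail, Start}.
States satisfying AG (¬locked → AX (¬locked ∧ ¬retry)) ∨ EG (¬locked ∧ retry): {Fail, Start}.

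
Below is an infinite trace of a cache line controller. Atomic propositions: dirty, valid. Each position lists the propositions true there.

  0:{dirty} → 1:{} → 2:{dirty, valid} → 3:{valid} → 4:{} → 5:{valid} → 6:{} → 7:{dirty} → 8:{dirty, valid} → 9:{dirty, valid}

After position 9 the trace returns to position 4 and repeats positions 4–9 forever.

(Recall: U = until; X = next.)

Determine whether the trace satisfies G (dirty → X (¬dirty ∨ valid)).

Satisfied

dirty → X (¬dirty ∨ valid) holds at every position 0..9, and those are all positions ever visited, so G (dirty → X (¬dirty ∨ valid)) holds.
Positions where dirty holds: 0, 2, 7, 8, 9.
Check X (¬dirty ∨ valid) at each: 0→ok, 2→ok, 7→ok, 8→ok, 9→ok.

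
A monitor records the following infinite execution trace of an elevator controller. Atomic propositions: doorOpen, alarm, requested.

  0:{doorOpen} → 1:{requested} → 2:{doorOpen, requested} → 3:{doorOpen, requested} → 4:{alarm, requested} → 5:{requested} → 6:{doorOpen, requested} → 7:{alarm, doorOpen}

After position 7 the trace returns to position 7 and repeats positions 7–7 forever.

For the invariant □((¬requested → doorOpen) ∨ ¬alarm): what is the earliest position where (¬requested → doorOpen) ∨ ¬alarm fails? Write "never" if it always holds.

(¬requested → doorOpen) ∨ ¬alarm holds at every position 0..7, and those are all the positions the trace ever visits, so the invariant □((¬requested → doorOpen) ∨ ¬alarm) is never violated.

never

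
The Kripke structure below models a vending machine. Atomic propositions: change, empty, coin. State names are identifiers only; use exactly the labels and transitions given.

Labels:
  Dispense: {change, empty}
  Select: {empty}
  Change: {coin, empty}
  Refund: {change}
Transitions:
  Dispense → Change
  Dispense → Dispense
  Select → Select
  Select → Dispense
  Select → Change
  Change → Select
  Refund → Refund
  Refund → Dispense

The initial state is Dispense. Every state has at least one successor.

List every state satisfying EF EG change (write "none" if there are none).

States satisfying EG change: {Dispense, Refund}.
States satisfying EF EG change: {Dispense, Select, Change, Refund}.

{Dispense, Select, Change, Refund}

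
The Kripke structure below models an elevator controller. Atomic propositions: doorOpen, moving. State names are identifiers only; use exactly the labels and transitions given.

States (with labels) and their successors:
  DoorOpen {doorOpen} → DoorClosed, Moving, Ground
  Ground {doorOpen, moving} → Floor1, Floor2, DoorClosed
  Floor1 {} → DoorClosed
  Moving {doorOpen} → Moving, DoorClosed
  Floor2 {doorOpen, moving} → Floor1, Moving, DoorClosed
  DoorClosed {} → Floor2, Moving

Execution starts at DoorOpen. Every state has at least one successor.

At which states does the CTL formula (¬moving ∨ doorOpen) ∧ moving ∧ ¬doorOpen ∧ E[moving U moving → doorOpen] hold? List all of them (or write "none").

none

States satisfying ¬moving: {DoorOpen, Floor1, Moving, DoorClosed}.
States satisfying ¬moving ∨ doorOpen: {DoorOpen, Ground, Floor1, Moving, Floor2, DoorClosed}.
States satisfying ¬doorOpen: {Floor1, DoorClosed}.
States satisfying moving ∧ ¬doorOpen: ∅.
States satisfying (¬moving ∨ doorOpen) ∧ moving ∧ ¬doorOpen: ∅.
States satisfying moving: {Ground, Floor2}.
States satisfying moving → doorOpen: {DoorOpen, Ground, Floor1, Moving, Floor2, DoorClosed}.
States satisfying E[moving U moving → doorOpen]: {DoorOpen, Ground, Floor1, Moving, Floor2, DoorClosed}.
States satisfying (¬moving ∨ doorOpen) ∧ moving ∧ ¬doorOpen ∧ E[moving U moving → doorOpen]: ∅.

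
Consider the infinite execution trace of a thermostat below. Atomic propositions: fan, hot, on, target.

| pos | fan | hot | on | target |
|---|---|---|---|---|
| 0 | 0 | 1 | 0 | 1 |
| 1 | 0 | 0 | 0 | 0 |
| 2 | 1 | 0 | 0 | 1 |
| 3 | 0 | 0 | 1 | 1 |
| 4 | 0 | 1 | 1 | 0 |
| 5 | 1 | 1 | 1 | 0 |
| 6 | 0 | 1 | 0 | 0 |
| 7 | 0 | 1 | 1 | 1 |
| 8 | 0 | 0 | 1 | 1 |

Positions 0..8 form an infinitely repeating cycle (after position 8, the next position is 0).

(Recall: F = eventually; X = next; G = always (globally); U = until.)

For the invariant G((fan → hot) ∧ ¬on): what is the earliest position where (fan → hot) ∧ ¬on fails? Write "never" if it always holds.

Check (fan → hot) ∧ ¬on at each position in order: 0 ✓, 1 ✓.
At position 2 the labels are {fan, target}, so (fan → hot) ∧ ¬on is false there. This is the first violation.

2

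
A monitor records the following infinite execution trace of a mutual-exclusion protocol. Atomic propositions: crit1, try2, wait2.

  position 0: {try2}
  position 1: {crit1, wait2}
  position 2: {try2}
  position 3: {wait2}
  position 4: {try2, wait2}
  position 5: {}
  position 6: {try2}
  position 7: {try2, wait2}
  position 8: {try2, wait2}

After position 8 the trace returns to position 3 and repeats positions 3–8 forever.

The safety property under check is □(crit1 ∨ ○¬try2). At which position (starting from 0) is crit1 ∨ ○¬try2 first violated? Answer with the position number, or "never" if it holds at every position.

3

Check crit1 ∨ ○¬try2 at each position in order: 0 ✓, 1 ✓, 2 ✓.
At position 3 the labels are {wait2} and the next position 4 has {try2, wait2}, so crit1 ∨ ○¬try2 is false there. This is the first violation.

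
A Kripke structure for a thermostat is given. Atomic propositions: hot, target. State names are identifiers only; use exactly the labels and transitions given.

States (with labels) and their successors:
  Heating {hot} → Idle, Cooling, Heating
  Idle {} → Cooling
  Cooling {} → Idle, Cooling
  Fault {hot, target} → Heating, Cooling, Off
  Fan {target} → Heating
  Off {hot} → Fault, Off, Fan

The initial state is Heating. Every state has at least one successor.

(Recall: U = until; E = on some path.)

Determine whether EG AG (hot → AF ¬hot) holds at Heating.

Violated

States satisfying AG (hot → AF ¬hot): {Idle, Cooling}.
States satisfying EG AG (hot → AF ¬hot): {Idle, Cooling}.
No suitable path/successor from Heating witnesses the formula.
Heating ∉ Sat(EG AG (hot → AF ¬hot)).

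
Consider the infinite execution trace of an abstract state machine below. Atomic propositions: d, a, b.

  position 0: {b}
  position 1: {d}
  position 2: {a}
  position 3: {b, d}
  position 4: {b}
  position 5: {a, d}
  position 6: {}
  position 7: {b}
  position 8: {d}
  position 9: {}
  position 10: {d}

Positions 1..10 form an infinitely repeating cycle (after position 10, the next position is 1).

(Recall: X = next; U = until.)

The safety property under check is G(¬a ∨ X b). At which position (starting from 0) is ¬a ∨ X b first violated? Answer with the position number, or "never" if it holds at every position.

5

Check ¬a ∨ X b at each position in order: 0 ✓, 1 ✓, 2 ✓, 3 ✓, 4 ✓.
At position 5 the labels are {a, d} and the next position 6 has {}, so ¬a ∨ X b is false there. This is the first violation.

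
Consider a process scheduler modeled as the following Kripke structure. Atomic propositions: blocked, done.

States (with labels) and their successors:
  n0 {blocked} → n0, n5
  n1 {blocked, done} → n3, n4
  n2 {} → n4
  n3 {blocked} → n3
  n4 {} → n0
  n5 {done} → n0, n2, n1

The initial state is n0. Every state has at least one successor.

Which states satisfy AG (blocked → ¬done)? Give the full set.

States satisfying blocked → ¬done: {n0, n2, n3, n4, n5}.
States satisfying AG (blocked → ¬done): {n3}.

{n3}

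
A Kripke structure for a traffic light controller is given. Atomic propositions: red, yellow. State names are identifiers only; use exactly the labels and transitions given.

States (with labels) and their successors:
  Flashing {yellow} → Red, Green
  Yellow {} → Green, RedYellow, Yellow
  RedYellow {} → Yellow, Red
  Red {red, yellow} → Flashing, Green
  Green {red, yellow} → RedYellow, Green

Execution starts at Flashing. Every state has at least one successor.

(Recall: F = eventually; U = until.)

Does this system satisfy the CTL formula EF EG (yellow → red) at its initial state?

Yes

States satisfying EG (yellow → red): {Yellow, RedYellow, Red, Green}.
States satisfying EF EG (yellow → red): {Flashing, Yellow, RedYellow, Red, Green}.
Some path from Flashing reaches a state where EG (yellow → red) holds.
Flashing ∈ Sat(EF EG (yellow → red)).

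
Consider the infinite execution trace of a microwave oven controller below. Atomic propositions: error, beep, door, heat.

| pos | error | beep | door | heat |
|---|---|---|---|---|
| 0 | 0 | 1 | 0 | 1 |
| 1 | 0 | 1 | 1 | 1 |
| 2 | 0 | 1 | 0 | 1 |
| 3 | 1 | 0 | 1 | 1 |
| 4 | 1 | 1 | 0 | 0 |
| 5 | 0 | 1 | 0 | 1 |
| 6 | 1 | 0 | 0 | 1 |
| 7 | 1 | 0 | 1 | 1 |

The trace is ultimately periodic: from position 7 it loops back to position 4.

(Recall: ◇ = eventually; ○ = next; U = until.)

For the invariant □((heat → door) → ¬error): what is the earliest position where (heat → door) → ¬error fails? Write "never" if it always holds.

3

Check (heat → door) → ¬error at each position in order: 0 ✓, 1 ✓, 2 ✓.
At position 3 the labels are {door, error, heat}, so (heat → door) → ¬error is false there. This is the first violation.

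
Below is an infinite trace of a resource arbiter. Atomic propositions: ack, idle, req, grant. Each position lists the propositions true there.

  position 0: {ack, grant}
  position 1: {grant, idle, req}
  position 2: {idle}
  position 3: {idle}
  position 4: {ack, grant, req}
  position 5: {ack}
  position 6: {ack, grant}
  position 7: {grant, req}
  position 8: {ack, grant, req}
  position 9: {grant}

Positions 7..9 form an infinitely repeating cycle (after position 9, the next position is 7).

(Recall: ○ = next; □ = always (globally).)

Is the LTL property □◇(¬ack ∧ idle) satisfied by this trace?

◇(¬ack ∧ idle) must hold at every position from 0 onward. It fails at position 4, so □◇(¬ack ∧ idle) is false.

No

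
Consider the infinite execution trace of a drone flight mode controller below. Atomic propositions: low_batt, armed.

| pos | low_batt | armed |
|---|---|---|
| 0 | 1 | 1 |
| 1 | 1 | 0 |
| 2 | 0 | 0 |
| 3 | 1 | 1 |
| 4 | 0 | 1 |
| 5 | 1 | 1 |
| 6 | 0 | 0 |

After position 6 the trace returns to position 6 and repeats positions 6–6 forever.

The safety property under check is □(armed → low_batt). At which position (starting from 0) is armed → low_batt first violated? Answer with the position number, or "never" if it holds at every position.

4

Check armed → low_batt at each position in order: 0 ✓, 1 ✓, 2 ✓, 3 ✓.
At position 4 the labels are {armed}, so armed → low_batt is false there. This is the first violation.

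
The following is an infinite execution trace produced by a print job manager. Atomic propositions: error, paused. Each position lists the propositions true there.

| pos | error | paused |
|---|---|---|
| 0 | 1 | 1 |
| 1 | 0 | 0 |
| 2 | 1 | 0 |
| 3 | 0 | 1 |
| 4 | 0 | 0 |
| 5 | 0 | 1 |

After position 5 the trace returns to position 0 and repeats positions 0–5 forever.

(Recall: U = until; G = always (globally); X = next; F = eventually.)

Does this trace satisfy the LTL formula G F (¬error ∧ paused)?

Holds

F (¬error ∧ paused) holds at every position 0..5, and those are all positions ever visited, so G F (¬error ∧ paused) holds.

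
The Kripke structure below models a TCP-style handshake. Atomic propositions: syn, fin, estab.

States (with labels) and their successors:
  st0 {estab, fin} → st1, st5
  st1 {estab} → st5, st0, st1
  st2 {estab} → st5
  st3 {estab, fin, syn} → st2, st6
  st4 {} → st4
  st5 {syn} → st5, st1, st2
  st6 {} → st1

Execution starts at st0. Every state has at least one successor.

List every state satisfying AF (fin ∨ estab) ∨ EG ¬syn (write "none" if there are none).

{st0, st1, st2, st3, st4, st6}

States satisfying fin ∨ estab: {st0, st1, st2, st3}.
States satisfying AF (fin ∨ estab): {st0, st1, st2, st3, st6}.
States satisfying ¬syn: {st0, st1, st2, st4, st6}.
States satisfying EG ¬syn: {st0, st1, st4, st6}.
States satisfying AF (fin ∨ estab) ∨ EG ¬syn: {st0, st1, st2, st3, st4, st6}.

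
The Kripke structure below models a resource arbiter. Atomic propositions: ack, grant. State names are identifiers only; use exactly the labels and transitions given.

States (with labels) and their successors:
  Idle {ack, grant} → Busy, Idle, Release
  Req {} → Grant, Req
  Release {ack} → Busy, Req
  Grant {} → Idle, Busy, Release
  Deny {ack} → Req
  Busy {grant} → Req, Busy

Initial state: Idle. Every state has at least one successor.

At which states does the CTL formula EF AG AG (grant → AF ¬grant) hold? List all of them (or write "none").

States satisfying AG AG (grant → AF ¬grant): ∅.
States satisfying EF AG AG (grant → AF ¬grant): ∅.

none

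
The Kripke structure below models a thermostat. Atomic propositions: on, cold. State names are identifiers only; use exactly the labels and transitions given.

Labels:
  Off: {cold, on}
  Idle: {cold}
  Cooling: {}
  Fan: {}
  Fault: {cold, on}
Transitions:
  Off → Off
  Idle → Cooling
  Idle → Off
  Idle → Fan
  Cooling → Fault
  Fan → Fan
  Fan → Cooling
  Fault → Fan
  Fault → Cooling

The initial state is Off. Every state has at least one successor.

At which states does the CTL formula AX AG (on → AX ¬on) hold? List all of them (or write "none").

States satisfying AG (on → AX ¬on): {Cooling, Fan, Fault}.
States satisfying AX AG (on → AX ¬on): {Cooling, Fan, Fault}.

{Cooling, Fan, Fault}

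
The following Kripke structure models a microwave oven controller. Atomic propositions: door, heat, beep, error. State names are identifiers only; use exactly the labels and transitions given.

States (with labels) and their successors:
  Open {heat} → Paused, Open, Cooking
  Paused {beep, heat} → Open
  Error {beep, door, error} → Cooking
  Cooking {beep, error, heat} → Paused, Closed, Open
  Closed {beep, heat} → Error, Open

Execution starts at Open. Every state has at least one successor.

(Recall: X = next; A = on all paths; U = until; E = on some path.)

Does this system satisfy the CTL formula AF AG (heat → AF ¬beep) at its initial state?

States satisfying AG (heat → AF ¬beep): ∅.
States satisfying AF AG (heat → AF ¬beep): ∅.
There is a path from Open along which AG (heat → AF ¬beep) never holds.
Open ∉ Sat(AF AG (heat → AF ¬beep)).

No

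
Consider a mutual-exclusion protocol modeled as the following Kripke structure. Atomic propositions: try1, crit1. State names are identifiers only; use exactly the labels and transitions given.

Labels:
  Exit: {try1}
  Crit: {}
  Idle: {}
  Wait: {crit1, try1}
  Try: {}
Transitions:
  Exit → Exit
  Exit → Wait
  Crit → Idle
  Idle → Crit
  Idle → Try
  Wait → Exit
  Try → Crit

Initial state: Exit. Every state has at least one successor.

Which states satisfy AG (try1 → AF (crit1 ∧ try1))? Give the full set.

States satisfying try1 → AF (crit1 ∧ try1): {Crit, Idle, Wait, Try}.
States satisfying AG (try1 → AF (crit1 ∧ try1)): {Crit, Idle, Try}.

{Crit, Idle, Try}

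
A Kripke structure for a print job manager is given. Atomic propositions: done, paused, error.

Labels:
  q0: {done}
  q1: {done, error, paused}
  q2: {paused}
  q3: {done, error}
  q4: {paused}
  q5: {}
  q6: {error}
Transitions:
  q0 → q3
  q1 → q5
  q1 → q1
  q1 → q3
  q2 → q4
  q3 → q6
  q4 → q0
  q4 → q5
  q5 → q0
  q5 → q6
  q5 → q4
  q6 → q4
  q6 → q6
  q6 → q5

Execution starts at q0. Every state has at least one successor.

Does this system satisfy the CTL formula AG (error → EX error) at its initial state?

States satisfying error → EX error: {q0, q1, q2, q3, q4, q5, q6}.
States satisfying AG (error → EX error): {q0, q1, q2, q3, q4, q5, q6}.
Every state reachable from q0 satisfies error → EX error.
q0 ∈ Sat(AG (error → EX error)).

Yes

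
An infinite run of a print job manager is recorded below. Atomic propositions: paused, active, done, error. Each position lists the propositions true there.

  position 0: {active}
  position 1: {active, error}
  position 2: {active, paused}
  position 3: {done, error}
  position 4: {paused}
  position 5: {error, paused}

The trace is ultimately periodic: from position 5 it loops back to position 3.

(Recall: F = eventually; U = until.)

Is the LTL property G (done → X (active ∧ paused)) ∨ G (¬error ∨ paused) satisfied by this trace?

Does not hold

done → X (active ∧ paused) must hold at every position from 0 onward. It fails at position 3, so G (done → X (active ∧ paused)) is false.
Positions where done holds: 3.
Check X (active ∧ paused) at each: 3→fails.
¬error ∨ paused must hold at every position from 0 onward. It fails at position 1, so G (¬error ∨ paused) is false.
At position 0: G (done → X (active ∧ paused)) is false; G (¬error ∨ paused) is false; so G (done → X (active ∧ paused)) ∨ G (¬error ∨ paused) is false.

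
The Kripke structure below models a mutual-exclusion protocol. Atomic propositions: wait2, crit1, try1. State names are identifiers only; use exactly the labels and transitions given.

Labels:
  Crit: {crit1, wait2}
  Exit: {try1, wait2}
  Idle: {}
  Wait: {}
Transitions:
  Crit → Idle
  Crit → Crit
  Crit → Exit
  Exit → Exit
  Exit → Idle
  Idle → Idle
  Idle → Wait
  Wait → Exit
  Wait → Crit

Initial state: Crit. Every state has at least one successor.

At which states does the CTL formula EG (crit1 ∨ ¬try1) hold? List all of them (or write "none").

{Crit, Idle, Wait}

States satisfying crit1 ∨ ¬try1: {Crit, Idle, Wait}.
States satisfying EG (crit1 ∨ ¬try1): {Crit, Idle, Wait}.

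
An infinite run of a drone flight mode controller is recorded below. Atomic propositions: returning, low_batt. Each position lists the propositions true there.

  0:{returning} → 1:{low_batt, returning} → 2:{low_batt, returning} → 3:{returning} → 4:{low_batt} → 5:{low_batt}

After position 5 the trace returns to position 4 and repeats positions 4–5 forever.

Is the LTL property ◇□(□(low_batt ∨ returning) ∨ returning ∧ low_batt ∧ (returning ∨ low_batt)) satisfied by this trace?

□(□(low_batt ∨ returning) ∨ returning ∧ low_batt ∧ (returning ∨ low_batt)) holds at position 0, which is reachable from 0, so ◇□(□(low_batt ∨ returning) ∨ returning ∧ low_batt ∧ (returning ∨ low_batt)) holds.

Satisfied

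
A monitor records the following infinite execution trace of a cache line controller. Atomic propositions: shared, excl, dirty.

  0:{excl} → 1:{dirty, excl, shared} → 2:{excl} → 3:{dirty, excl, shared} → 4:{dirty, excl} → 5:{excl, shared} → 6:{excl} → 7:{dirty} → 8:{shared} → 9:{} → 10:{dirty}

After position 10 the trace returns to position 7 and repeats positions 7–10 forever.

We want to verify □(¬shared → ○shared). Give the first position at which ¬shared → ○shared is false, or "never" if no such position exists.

6

Check ¬shared → ○shared at each position in order: 0 ✓, 1 ✓, 2 ✓, 3 ✓, 4 ✓, 5 ✓.
At position 6 the labels are {excl} and the next position 7 has {dirty}, so ¬shared → ○shared is false there. This is the first violation.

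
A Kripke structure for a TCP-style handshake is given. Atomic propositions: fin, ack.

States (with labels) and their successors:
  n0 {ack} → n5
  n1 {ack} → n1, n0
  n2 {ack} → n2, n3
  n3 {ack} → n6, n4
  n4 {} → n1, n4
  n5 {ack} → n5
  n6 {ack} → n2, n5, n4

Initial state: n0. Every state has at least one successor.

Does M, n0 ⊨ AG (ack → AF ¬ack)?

States satisfying ack → AF ¬ack: {n4}.
States satisfying AG (ack → AF ¬ack): ∅.
n0 is reachable from n0 and violates ack → AF ¬ack, so AG fails at n0.
n0 ∉ Sat(AG (ack → AF ¬ack)).

No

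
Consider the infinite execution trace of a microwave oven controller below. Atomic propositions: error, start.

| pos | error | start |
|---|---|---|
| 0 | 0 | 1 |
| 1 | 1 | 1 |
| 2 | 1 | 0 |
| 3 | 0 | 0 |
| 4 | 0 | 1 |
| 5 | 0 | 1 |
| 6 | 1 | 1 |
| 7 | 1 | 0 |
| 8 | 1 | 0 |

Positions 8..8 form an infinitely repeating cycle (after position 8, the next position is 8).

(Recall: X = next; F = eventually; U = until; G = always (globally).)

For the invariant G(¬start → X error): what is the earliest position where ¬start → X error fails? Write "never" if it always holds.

Check ¬start → X error at each position in order: 0 ✓, 1 ✓.
At position 2 the labels are {error} and the next position 3 has {}, so ¬start → X error is false there. This is the first violation.

2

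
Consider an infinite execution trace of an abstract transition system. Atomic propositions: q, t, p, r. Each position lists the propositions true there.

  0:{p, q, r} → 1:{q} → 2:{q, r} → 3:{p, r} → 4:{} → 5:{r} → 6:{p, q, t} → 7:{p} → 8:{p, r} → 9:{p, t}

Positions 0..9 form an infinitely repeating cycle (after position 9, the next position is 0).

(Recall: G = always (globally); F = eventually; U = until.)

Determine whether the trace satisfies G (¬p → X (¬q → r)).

¬p → X (¬q → r) holds at every position 0..9, and those are all positions ever visited, so G (¬p → X (¬q → r)) holds.
Positions where ¬p holds: 1, 2, 4, 5.
Check X (¬q → r) at each: 1→ok, 2→ok, 4→ok, 5→ok.

Yes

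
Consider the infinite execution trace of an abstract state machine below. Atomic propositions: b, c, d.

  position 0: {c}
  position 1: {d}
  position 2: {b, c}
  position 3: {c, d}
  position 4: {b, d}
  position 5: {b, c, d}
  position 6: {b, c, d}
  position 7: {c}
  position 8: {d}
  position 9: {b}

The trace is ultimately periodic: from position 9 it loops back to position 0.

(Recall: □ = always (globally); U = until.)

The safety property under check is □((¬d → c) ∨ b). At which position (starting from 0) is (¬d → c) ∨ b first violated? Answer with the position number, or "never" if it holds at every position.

never

(¬d → c) ∨ b holds at every position 0..9, and those are all the positions the trace ever visits, so the invariant □((¬d → c) ∨ b) is never violated.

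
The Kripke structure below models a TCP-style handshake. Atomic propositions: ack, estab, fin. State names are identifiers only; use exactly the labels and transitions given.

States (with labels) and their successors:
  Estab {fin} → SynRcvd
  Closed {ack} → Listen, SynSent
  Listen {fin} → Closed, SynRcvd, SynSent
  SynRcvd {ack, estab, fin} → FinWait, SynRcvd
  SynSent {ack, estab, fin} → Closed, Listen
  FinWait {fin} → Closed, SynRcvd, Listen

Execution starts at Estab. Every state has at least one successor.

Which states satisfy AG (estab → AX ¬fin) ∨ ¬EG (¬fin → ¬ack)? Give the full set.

States satisfying estab → AX ¬fin: {Estab, Closed, Listen, FinWait}.
States satisfying AG (estab → AX ¬fin): ∅.
States satisfying ¬fin → ¬ack: {Estab, Listen, SynRcvd, SynSent, FinWait}.
States satisfying EG (¬fin → ¬ack): {Estab, Listen, SynRcvd, SynSent, FinWait}.
States satisfying ¬EG (¬fin → ¬ack): {Closed}.
States satisfying AG (estab → AX ¬fin) ∨ ¬EG (¬fin → ¬ack): {Closed}.

{Closed}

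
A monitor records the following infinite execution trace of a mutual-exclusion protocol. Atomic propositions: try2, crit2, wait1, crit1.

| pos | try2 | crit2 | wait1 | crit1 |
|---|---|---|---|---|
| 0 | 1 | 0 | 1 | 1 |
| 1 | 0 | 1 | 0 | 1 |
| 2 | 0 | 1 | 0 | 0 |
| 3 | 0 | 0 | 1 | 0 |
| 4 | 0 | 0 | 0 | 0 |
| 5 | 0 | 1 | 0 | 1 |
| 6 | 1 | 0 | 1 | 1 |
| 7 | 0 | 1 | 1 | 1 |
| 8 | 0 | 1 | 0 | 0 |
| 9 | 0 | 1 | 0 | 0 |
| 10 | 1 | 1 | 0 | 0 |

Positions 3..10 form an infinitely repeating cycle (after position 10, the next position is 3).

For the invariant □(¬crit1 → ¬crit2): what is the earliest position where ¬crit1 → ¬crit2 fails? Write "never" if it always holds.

Check ¬crit1 → ¬crit2 at each position in order: 0 ✓, 1 ✓.
At position 2 the labels are {crit2}, so ¬crit1 → ¬crit2 is false there. This is the first violation.

2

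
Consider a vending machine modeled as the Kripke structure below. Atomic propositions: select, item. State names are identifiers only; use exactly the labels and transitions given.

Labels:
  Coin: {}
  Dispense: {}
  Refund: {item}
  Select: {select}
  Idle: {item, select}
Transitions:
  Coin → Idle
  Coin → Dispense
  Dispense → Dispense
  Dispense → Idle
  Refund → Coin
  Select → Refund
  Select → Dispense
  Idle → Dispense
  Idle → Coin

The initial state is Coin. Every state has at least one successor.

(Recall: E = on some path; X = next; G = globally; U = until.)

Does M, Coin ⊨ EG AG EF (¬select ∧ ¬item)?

States satisfying AG EF (¬select ∧ ¬item): {Coin, Dispense, Refund, Select, Idle}.
States satisfying EG AG EF (¬select ∧ ¬item): {Coin, Dispense, Refund, Select, Idle}.
Coin ∈ Sat(EG AG EF (¬select ∧ ¬item)).

Satisfied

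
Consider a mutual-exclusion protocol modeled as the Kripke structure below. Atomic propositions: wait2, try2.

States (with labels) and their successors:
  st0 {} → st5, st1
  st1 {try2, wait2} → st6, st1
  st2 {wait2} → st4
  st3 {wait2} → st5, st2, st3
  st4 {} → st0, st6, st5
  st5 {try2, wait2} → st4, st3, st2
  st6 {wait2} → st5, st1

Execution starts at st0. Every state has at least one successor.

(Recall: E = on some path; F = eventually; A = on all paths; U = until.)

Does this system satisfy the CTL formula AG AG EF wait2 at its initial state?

States satisfying AG EF wait2: {st0, st1, st2, st3, st4, st5, st6}.
States satisfying AG AG EF wait2: {st0, st1, st2, st3, st4, st5, st6}.
Every state reachable from st0 satisfies AG EF wait2.
st0 ∈ Sat(AG AG EF wait2).

Satisfied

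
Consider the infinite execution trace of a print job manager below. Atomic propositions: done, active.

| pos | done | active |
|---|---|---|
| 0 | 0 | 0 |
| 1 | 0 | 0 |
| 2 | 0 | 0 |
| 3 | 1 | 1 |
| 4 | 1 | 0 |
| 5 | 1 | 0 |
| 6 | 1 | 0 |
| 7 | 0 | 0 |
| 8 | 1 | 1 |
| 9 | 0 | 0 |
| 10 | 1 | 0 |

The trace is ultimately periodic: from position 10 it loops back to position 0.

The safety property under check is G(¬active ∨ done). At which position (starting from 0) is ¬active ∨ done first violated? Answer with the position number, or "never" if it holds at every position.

never

¬active ∨ done holds at every position 0..10, and those are all the positions the trace ever visits, so the invariant G(¬active ∨ done) is never violated.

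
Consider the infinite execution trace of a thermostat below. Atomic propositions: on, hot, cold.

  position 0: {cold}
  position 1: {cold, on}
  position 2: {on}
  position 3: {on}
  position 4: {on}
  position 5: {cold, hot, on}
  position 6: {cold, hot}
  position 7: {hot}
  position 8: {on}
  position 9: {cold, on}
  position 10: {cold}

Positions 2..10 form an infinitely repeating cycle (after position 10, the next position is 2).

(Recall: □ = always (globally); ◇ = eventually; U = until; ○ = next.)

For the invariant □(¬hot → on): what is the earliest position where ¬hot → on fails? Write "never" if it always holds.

At position 0 the labels are {cold}, so ¬hot → on is false there. This is the first violation.

0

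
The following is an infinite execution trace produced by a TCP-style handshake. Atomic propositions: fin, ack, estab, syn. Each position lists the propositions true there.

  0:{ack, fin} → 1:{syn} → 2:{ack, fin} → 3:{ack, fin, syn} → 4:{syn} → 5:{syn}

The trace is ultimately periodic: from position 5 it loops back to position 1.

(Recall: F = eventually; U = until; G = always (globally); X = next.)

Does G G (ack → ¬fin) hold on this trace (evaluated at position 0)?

Does not hold

G (ack → ¬fin) must hold at every position from 0 onward. It fails at position 0, so G G (ack → ¬fin) is false.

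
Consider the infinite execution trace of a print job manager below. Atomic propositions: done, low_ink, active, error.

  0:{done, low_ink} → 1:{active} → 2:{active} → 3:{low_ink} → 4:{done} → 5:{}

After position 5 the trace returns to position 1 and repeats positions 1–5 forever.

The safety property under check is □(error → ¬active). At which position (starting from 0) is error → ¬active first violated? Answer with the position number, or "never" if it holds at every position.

error → ¬active holds at every position 0..5, and those are all the positions the trace ever visits, so the invariant □(error → ¬active) is never violated.

never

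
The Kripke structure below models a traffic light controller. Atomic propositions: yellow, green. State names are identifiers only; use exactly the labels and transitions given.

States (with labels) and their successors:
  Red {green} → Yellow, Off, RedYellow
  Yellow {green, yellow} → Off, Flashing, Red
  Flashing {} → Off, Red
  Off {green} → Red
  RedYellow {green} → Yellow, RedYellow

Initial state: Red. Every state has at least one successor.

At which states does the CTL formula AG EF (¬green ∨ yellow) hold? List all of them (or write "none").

States satisfying EF (¬green ∨ yellow): {Red, Yellow, Flashing, Off, RedYellow}.
States satisfying AG EF (¬green ∨ yellow): {Red, Yellow, Flashing, Off, RedYellow}.

{Red, Yellow, Flashing, Off, RedYellow}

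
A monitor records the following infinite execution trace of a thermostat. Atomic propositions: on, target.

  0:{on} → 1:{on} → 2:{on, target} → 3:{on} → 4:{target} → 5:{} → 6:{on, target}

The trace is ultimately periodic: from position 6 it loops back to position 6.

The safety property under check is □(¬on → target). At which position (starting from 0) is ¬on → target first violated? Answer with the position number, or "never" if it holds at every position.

Check ¬on → target at each position in order: 0 ✓, 1 ✓, 2 ✓, 3 ✓, 4 ✓.
At position 5 the labels are {}, so ¬on → target is false there. This is the first violation.

5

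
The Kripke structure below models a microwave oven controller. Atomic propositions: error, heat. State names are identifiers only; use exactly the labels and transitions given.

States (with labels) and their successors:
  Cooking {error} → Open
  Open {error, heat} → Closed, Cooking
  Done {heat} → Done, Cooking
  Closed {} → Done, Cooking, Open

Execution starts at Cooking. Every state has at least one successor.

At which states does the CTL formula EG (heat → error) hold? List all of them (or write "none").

States satisfying heat → error: {Cooking, Open, Closed}.
States satisfying EG (heat → error): {Cooking, Open, Closed}.

{Cooking, Open, Closed}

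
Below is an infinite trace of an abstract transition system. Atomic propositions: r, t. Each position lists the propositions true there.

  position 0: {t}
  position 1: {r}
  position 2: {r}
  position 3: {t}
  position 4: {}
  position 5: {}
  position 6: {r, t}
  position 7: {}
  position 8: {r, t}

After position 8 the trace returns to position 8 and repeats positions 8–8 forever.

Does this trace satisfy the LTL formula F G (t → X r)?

Yes

G (t → X r) holds at position 7, which is reachable from 0, so F G (t → X r) holds.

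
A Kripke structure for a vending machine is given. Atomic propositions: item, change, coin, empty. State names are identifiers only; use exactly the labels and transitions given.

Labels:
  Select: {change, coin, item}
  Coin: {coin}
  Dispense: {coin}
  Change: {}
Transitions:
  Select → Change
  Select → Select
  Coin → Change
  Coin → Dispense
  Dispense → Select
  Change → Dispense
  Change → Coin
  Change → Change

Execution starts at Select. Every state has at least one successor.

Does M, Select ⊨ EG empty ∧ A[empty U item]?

States satisfying empty: ∅.
States satisfying EG empty: ∅.
States satisfying item: {Select}.
States satisfying A[empty U item]: {Select}.
States satisfying EG empty ∧ A[empty U item]: ∅.
Select ∉ Sat(EG empty ∧ A[empty U item]).

Does not hold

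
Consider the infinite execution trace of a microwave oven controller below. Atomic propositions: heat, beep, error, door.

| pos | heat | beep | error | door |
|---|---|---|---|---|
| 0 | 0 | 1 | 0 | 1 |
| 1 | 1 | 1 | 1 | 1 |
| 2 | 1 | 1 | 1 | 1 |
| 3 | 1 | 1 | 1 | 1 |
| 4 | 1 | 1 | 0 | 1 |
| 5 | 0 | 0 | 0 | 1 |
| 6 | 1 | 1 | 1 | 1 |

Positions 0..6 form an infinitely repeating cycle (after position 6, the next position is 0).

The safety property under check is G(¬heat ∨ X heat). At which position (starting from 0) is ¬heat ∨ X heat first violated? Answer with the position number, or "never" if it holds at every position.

Check ¬heat ∨ X heat at each position in order: 0 ✓, 1 ✓, 2 ✓, 3 ✓.
At position 4 the labels are {beep, door, heat} and the next position 5 has {door}, so ¬heat ∨ X heat is false there. This is the first violation.

4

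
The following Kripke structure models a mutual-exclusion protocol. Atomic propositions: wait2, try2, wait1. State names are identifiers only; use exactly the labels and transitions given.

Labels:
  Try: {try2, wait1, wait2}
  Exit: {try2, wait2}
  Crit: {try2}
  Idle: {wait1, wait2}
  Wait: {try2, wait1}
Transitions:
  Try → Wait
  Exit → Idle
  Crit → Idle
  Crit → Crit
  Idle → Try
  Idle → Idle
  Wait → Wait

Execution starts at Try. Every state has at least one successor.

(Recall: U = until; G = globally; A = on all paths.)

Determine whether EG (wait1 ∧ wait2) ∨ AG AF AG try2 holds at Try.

Satisfied

States satisfying wait1 ∧ wait2: {Try, Idle}.
States satisfying EG (wait1 ∧ wait2): {Idle}.
States satisfying AF AG try2: {Try, Wait}.
States satisfying AG AF AG try2: {Try, Wait}.
States satisfying EG (wait1 ∧ wait2) ∨ AG AF AG try2: {Try, Idle, Wait}.
Try ∈ Sat(EG (wait1 ∧ wait2) ∨ AG AF AG try2).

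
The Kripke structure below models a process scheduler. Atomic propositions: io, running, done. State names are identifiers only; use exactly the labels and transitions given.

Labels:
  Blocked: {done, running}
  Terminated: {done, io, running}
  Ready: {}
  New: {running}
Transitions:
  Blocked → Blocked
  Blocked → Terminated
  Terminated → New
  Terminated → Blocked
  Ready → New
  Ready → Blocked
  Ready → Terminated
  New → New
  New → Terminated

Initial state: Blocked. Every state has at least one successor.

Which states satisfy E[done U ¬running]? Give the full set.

States satisfying done: {Blocked, Terminated}.
States satisfying ¬running: {Ready}.
States satisfying E[done U ¬running]: {Ready}.

{Ready}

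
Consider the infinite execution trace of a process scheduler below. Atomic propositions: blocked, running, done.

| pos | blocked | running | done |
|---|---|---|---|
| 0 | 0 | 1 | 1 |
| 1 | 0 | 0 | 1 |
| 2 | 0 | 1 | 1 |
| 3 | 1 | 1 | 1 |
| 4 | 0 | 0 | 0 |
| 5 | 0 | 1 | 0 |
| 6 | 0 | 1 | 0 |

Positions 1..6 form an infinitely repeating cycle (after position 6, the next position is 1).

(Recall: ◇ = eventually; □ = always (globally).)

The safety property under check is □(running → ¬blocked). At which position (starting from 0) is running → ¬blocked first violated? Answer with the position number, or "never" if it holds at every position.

Check running → ¬blocked at each position in order: 0 ✓, 1 ✓, 2 ✓.
At position 3 the labels are {blocked, done, running}, so running → ¬blocked is false there. This is the first violation.

3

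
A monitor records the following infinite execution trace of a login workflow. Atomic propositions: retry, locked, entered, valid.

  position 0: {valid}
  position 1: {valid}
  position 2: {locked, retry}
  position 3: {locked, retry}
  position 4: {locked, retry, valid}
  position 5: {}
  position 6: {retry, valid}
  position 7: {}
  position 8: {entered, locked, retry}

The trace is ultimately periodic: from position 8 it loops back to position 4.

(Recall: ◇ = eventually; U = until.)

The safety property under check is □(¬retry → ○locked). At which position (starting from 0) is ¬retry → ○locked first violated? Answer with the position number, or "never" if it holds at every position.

At position 0 the labels are {valid} and the next position 1 has {valid}, so ¬retry → ○locked is false there. This is the first violation.

0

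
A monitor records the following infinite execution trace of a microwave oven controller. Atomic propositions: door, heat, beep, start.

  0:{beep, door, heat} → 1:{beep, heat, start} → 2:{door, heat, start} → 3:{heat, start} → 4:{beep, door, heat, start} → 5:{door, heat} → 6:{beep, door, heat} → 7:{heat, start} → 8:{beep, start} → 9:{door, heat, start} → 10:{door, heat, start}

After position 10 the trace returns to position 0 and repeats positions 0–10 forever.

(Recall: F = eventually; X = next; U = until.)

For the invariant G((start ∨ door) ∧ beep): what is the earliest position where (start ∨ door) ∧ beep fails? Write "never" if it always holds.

2

Check (start ∨ door) ∧ beep at each position in order: 0 ✓, 1 ✓.
At position 2 the labels are {door, heat, start}, so (start ∨ door) ∧ beep is false there. This is the first violation.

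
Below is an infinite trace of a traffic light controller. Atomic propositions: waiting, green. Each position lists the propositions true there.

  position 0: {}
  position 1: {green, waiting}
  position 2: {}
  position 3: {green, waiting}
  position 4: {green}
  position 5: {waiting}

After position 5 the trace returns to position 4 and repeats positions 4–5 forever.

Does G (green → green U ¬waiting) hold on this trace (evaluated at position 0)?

Holds

green → green U ¬waiting holds at every position 0..5, and those are all positions ever visited, so G (green → green U ¬waiting) holds.
Positions where green holds: 1, 3, 4.
Check green U ¬waiting at each: 1→ok, 3→ok, 4→ok.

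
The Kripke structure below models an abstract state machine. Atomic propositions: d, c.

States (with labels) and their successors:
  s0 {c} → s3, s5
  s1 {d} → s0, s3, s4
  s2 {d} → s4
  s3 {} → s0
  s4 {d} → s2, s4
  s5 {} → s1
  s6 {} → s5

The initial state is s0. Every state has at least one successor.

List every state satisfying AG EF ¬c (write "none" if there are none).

{s0, s1, s2, s3, s4, s5, s6}

States satisfying EF ¬c: {s0, s1, s2, s3, s4, s5, s6}.
States satisfying AG EF ¬c: {s0, s1, s2, s3, s4, s5, s6}.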